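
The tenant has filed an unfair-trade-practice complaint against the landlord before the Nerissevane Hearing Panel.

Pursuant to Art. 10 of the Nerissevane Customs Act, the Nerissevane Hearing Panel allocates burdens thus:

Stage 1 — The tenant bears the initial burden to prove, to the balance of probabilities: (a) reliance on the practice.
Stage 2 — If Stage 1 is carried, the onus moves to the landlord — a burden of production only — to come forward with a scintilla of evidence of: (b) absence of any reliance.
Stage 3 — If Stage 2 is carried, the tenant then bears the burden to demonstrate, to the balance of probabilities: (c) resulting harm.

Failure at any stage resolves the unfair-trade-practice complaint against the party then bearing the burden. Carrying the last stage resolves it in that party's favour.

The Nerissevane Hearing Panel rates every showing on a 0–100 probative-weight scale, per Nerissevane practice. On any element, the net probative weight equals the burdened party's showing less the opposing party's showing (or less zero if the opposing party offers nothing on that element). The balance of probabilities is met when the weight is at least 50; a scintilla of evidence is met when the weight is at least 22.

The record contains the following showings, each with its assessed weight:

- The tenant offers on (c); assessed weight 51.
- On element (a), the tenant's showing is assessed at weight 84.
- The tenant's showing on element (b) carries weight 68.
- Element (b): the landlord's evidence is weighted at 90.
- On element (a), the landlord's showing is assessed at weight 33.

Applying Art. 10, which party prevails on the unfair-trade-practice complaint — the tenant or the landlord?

tenant

Stage 1 — burden on tenant; standard: the balance of probabilities (weight is at least 50).
    (a): 84 − 33 = 51 ≥ 50 [met]
  All elements met. The burden passes to the landlord.
Stage 2 — burden on landlord; standard: a scintilla of evidence (weight is at least 22).
    (b): 90 − 68 = 22 ≥ 22 [met]
  Stage 2 is satisfied; the onus moves to the tenant.
Stage 3 — burden on tenant; standard: the balance of probabilities (weight is at least 50).
    (c): 51 ≥ 50 [met]
  The tenant carries the last stage.
All stages carried — the tenant prevails.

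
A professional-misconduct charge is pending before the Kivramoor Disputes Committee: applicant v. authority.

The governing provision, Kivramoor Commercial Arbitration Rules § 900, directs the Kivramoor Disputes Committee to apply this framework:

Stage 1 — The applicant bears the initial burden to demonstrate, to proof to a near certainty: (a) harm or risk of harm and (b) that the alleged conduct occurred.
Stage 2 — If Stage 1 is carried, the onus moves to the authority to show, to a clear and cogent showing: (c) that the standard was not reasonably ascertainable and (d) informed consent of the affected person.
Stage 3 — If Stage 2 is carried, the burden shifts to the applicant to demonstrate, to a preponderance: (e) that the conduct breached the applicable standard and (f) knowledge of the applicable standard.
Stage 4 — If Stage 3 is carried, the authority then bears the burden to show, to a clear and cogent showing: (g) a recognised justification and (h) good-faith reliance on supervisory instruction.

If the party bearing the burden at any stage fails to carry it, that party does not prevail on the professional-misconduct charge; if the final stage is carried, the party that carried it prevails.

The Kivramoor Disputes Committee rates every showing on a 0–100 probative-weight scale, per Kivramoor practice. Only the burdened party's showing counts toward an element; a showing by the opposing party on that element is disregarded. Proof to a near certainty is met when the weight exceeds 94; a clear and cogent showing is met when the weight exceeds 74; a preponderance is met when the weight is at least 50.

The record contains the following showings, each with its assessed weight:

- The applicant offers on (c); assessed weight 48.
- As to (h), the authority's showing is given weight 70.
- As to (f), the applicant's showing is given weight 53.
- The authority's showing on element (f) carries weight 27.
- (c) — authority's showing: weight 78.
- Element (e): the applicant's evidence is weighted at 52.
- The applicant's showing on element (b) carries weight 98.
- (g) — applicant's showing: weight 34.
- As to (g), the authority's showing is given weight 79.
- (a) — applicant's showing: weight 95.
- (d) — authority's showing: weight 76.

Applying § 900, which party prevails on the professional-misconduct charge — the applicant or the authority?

applicant

Stage 1 — burden on applicant; standard: proof to a near certainty (weight exceeds 94).
    (a): 95 > 94 [met]
    (b): 98 > 94 [met]
  All elements met. The burden passes to the authority.
Stage 2 — burden on authority; standard: a clear and cogent showing (weight exceeds 74).
    (c): 78 (applicant's 48 disregarded) > 74 [met]
    (d): 76 > 74 [met]
  Stage 2 is satisfied; the onus moves to the applicant.
Stage 3 — burden on applicant; standard: a preponderance (weight is at least 50).
    (e): 52 ≥ 50 [met]
    (f): 53 (authority's 27 disregarded) ≥ 50 [met]
  Stage 3 carried; the burden shifts to the authority.
Stage 4 — burden on authority; standard: a clear and cogent showing (weight exceeds 74).
    (g): 79 (applicant's 34 disregarded) > 74 [met]
    (h): 70 ≤ 74 [not met]
  Not every element is met, so the authority fails to carry Stage 4.
So the applicant prevails.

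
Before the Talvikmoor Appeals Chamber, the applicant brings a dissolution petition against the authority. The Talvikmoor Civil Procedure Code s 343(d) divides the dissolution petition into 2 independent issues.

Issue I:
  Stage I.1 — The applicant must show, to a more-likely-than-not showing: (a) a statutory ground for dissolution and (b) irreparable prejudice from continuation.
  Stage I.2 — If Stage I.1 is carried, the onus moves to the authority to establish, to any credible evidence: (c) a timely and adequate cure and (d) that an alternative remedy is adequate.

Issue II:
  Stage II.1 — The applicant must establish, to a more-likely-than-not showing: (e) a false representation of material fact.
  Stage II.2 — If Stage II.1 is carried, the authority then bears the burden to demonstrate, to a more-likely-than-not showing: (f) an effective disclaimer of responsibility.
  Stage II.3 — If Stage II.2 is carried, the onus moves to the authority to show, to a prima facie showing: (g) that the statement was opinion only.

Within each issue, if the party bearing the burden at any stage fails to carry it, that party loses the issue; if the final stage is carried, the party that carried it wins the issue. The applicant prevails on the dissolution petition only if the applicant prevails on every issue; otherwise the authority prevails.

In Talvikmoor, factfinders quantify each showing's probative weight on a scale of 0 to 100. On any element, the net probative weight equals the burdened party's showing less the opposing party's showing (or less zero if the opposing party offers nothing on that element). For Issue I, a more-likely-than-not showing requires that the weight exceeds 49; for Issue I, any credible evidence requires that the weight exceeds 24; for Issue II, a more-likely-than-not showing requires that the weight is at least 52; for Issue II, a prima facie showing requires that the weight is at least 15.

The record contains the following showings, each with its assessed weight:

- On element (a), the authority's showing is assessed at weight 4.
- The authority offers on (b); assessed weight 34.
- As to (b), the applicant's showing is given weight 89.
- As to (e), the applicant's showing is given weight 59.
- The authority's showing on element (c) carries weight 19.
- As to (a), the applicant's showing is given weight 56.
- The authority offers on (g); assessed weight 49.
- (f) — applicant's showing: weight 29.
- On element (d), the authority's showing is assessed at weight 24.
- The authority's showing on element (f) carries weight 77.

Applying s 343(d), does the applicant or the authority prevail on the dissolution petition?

— Issue I —
Stage I.1 — burden on applicant; standard: a more-likely-than-not showing (weight exceeds 49).
    (a): 56 − 4 = 52 > 49 [met]
    (b): 89 − 34 = 55 > 49 [met]
  All elements met. The burden passes to the authority.
Stage I.2 — burden on authority; standard: any credible evidence (weight exceeds 24).
    (c): 19 ≤ 24 [not met]
    (d): 24 ≤ 24 [not met]
  Stage I.2 not carried; the authority fails its burden.
So the applicant prevails on this issue.
— Issue II —
At Stage II.1 the applicant must meet a more-likely-than-not showing (weight is at least 52): on (e) the weight is 59, which does reach 52, so (e) meets the standard.
  All elements met. The burden passes to the authority.
At Stage II.2 the authority must meet a more-likely-than-not showing (weight is at least 52): on (f) the weight is 77 less the opposing 29 gives net 48, < 52, so (f) does not meet the standard.
  The authority does not carry Stage II.2.
The analysis ends at Stage II.2; the applicant prevails on this issue.
Per-issue: Issue I → applicant; Issue II → applicant. The applicant must prevail on every issue; overall, the applicant prevails.

applicant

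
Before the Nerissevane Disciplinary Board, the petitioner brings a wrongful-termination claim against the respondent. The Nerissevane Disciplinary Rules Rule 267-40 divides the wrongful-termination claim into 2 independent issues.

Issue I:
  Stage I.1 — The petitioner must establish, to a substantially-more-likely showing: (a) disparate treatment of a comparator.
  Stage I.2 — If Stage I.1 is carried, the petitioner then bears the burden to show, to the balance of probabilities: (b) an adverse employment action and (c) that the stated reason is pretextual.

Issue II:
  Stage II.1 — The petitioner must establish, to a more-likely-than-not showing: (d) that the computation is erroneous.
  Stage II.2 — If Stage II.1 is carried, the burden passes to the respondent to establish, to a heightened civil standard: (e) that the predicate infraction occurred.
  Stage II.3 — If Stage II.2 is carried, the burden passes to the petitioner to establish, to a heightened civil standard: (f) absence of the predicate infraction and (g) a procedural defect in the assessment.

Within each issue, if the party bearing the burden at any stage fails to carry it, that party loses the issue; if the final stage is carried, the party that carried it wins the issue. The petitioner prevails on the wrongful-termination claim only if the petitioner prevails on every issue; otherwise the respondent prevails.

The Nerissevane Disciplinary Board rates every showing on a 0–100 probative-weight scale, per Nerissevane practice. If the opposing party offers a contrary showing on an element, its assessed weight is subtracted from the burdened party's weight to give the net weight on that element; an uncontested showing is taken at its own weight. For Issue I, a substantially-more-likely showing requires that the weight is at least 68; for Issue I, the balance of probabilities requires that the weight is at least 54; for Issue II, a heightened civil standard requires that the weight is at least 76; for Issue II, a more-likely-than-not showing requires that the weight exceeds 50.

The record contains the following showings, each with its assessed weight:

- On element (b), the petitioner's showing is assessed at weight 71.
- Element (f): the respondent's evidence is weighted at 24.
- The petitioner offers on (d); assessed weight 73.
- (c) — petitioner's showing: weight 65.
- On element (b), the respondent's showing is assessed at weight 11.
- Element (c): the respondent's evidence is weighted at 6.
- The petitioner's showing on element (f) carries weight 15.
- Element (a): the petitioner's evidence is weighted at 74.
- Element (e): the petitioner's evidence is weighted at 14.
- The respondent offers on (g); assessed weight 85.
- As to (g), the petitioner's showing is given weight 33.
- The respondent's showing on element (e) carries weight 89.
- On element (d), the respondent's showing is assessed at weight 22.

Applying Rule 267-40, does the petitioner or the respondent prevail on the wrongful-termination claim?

petitioner

— Issue I —
At Stage I.1 the petitioner must meet a substantially-more-likely showing (weight is at least 68): on (a) the weight is 74, which does reach 68, so (a) meets the standard.
  Stage I.1 is satisfied; the petitioner continues to bear the burden.
At Stage I.2 the petitioner must meet the balance of probabilities (weight is at least 54): on (b) the weight is 71 less the opposing 11 gives net 60, ≥ 54, so (b) meets the standard; on (c) the weight is 65 less the opposing 6 gives net 59, which does reach 54, so (c) meets the standard.
  All elements met at the final stage.
Every stage carried; the petitioner prevails on this issue.
— Issue II —
Stage II.1 — burden on petitioner; standard: a more-likely-than-not showing (weight exceeds 50).
    (d): 73 − 22 = 51 > 50 [met]
  Stage II.1 is satisfied; the onus moves to the respondent.
Stage II.2 — burden on respondent; standard: a heightened civil standard (weight is at least 76).
    (e): 89 − 14 = 75 < 76 [not met]
  Not every element is met, so the respondent fails to carry Stage II.2.
The analysis ends at Stage II.2; the petitioner prevails on this issue.
Per-issue: Issue I → petitioner; Issue II → petitioner. The petitioner must prevail on every issue; overall, the petitioner prevails.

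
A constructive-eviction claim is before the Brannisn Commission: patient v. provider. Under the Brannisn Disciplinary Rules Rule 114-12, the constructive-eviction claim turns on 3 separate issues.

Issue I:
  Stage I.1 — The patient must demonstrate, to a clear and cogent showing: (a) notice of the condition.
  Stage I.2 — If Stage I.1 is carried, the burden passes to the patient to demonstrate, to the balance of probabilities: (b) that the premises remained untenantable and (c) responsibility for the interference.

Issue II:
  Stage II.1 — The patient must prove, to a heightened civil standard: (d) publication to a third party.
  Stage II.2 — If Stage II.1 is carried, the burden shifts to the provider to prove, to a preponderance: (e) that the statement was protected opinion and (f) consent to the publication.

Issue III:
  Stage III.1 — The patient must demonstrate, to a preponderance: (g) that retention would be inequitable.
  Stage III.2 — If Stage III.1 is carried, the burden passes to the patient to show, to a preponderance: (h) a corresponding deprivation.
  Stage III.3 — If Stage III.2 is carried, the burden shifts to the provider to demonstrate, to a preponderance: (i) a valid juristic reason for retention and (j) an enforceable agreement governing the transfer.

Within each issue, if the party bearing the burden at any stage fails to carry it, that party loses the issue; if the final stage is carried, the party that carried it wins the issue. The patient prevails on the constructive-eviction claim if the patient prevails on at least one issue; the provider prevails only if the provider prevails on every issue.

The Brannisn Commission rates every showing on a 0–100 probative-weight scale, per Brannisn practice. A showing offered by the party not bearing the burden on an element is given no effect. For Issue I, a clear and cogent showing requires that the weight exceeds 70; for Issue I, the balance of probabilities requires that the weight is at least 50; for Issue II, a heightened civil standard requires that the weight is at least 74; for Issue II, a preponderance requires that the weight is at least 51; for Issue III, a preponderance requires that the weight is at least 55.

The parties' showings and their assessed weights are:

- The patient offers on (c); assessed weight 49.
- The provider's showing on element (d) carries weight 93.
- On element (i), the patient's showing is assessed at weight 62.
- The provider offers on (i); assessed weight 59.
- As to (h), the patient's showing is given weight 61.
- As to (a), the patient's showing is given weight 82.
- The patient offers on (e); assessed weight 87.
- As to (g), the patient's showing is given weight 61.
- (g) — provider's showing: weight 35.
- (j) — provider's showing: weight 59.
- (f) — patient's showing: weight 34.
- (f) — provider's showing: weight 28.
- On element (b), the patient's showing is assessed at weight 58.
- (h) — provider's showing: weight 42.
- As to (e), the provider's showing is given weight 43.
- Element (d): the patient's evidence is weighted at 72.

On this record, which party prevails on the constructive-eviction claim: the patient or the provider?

provider

— Issue I —
At Stage I.1 the patient must meet a clear and cogent showing (weight exceeds 70): on (a) the weight is 82, > 70, so (a) meets the standard.
  All elements met. The patient retains the burden for Stage I.2.
At Stage I.2 the patient must meet the balance of probabilities (weight is at least 50): on (b) the weight is 58, ≥ 50, so (b) meets the standard; on (c) the weight is 49, < 50, so (c) does not meet the standard.
  Not every element is met, so the patient fails to carry Stage I.2.
So the provider prevails on this issue.
— Issue II —
Stage II.1 — burden on patient; standard: a heightened civil standard (weight is at least 74).
    (d): 72 (provider's 93 disregarded) < 74 [not met]
  Not every element is met, so the patient fails to carry Stage II.1.
The provider prevails on this issue.
— Issue III —
Stage III.1 — burden on patient; standard: a preponderance (weight is at least 55).
    (g): 61 (provider's 35 disregarded) ≥ 55 [met]
  All elements met. The patient retains the burden for Stage III.2.
Stage III.2 — burden on patient; standard: a preponderance (weight is at least 55).
    (h): 61 (provider's 42 disregarded) ≥ 55 [met]
  Stage III.2 carried; the burden shifts to the provider.
Stage III.3 — burden on provider; standard: a preponderance (weight is at least 55).
    (i): 59 (patient's 62 disregarded) ≥ 55 [met]
    (j): 59 ≥ 55 [met]
  All elements met at the final stage.
All stages carried — the provider prevails on this issue.
Per-issue: Issue I → provider; Issue II → provider; Issue III → provider. The patient must prevail on at least one issue; overall, the provider prevails.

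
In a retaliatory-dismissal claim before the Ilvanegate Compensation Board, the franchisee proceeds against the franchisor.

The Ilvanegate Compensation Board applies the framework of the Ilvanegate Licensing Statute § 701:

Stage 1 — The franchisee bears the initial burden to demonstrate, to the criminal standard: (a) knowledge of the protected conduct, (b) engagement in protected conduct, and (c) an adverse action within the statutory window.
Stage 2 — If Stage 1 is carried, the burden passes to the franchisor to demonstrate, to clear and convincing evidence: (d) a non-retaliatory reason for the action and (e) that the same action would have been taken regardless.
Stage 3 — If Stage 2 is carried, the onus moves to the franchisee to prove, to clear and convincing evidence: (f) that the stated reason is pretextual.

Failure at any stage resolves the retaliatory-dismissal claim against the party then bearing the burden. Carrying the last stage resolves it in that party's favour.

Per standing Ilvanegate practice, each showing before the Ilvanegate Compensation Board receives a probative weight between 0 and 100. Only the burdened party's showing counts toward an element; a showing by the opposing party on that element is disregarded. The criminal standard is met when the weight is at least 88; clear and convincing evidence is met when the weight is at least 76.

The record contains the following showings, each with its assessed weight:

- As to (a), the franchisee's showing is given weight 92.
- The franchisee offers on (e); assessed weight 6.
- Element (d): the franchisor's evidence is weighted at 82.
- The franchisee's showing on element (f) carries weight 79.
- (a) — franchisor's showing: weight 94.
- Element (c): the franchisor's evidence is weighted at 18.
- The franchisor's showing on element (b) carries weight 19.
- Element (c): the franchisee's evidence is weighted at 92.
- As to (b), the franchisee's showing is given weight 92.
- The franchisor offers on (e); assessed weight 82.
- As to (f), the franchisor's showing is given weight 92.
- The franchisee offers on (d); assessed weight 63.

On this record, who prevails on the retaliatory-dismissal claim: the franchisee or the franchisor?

franchisee

At Stage 1 the franchisee must meet the criminal standard (weight is at least 88): on (a) the weight is 92 (the franchisor's 94 is given no effect), ≥ 88, so (a) meets the standard; on (b) the weight is 92 (the franchisor's 19 is given no effect), which does reach 88, so (b) meets the standard; on (c) the weight is 92 (the franchisor's 18 is given no effect), ≥ 88, so (c) meets the standard.
  Stage 1 is satisfied; the onus moves to the franchisor.
At Stage 2 the franchisor must meet clear and convincing evidence (weight is at least 76): on (d) the weight is 82 (the franchisee's 63 is given no effect), which does reach 76, so (d) meets the standard; on (e) the weight is 82 (the franchisee's 6 is given no effect), ≥ 76, so (e) meets the standard.
  Stage 2 is satisfied; the onus moves to the franchisee.
At Stage 3 the franchisee must meet clear and convincing evidence (weight is at least 76): on (f) the weight is 79 (the franchisor's 92 is given no effect), which does reach 76, so (f) meets the standard.
  Stage 3 carried; the final stage is satisfied.
Every stage carried; the franchisee prevails.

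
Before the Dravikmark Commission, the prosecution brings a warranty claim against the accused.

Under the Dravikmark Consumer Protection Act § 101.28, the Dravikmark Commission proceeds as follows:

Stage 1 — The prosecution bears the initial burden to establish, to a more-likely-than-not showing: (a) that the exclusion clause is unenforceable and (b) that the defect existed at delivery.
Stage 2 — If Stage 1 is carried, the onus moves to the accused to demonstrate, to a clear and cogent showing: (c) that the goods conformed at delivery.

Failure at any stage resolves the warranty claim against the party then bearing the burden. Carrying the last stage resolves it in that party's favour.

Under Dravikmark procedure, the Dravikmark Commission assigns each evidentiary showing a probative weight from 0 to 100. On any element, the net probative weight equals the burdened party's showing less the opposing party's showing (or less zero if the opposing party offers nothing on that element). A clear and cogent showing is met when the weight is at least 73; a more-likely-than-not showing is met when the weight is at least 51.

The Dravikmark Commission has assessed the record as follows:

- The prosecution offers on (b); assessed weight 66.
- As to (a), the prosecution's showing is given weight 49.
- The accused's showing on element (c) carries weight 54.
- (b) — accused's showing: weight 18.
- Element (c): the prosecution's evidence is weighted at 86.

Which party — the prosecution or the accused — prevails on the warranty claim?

Stage 1 — burden on prosecution; standard: a more-likely-than-not showing (weight is at least 51).
    (a): 49 < 51 [not met]
    (b): 66 − 18 = 48 < 51 [not met]
  Not every element is met, so the prosecution fails to carry Stage 1.
So the accused prevails.

accused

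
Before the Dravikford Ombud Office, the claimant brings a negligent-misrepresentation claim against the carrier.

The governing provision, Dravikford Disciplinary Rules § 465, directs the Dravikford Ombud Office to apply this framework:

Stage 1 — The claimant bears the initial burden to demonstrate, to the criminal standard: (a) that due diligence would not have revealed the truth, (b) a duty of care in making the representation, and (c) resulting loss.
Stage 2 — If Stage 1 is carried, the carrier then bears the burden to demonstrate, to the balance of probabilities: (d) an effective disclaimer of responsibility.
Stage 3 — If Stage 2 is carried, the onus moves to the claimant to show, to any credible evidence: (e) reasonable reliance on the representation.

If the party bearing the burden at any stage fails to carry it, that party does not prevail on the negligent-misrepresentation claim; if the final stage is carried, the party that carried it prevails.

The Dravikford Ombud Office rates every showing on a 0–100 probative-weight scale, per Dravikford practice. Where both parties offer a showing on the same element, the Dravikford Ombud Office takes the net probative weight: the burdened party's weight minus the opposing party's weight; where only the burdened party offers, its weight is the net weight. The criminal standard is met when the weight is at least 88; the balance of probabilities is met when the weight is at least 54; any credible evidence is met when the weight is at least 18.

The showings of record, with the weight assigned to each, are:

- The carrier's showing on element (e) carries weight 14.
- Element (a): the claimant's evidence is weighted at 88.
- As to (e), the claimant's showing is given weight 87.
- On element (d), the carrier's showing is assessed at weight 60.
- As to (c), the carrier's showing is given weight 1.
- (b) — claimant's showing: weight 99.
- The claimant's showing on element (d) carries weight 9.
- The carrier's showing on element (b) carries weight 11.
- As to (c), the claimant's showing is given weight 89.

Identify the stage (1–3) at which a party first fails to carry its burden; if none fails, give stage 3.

Stage 1 — burden on claimant; standard: the criminal standard (weight is at least 88).
    (a): 88 ≥ 88 [met]
    (b): 99 − 11 = 88 ≥ 88 [met]
    (c): 89 − 1 = 88 ≥ 88 [met]
  Stage 1 carried; the burden shifts to the carrier.
Stage 2 — burden on carrier; standard: the balance of probabilities (weight is at least 54).
    (d): 60 − 9 = 51 < 54 [not met]
  The carrier does not carry Stage 2.
So the claimant prevails.

stage 2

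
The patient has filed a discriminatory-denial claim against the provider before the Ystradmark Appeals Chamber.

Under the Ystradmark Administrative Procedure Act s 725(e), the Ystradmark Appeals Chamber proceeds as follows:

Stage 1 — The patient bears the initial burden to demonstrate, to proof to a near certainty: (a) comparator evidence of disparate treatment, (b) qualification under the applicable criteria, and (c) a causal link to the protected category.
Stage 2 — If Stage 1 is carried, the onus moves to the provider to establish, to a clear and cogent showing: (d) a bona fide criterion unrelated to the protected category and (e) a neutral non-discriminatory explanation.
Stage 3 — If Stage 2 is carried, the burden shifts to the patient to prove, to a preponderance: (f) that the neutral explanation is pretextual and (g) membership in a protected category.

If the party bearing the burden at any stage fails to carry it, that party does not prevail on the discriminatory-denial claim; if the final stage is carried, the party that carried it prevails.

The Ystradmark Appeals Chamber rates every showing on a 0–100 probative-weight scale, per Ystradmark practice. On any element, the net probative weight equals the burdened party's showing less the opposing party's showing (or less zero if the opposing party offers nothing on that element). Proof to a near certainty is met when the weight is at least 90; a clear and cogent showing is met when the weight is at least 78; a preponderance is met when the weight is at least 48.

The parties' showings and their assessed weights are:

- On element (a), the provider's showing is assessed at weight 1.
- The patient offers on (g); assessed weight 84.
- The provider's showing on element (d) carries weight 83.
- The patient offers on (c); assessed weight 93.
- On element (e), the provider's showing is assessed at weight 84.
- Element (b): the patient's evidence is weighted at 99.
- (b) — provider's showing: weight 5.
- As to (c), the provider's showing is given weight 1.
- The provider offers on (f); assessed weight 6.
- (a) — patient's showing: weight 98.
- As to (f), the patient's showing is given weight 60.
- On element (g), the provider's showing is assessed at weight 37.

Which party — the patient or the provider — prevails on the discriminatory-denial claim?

provider

Stage 1 (patient, proof to a near certainty, weight is at least 90): (a) net 98−1=97 ≥ 90 — meets; (b) net 99−5=94 ≥ 90 — meets; (c) net 93−1=92 ≥ 90 — meets.
  Stage 1 is satisfied; the onus moves to the provider.
Stage 2 (provider, a clear and cogent showing, weight is at least 78): (d) 83 ≥ 78 — meets; (e) 84 ≥ 78 — meets.
  Stage 2 carried; the burden shifts to the patient.
Stage 3 (patient, a preponderance, weight is at least 48): (f) net 60−6=54 ≥ 48 — meets; (g) net 84−37=47 < 48 — fails.
  Stage 3 not carried; the patient fails its burden.
The provider prevails.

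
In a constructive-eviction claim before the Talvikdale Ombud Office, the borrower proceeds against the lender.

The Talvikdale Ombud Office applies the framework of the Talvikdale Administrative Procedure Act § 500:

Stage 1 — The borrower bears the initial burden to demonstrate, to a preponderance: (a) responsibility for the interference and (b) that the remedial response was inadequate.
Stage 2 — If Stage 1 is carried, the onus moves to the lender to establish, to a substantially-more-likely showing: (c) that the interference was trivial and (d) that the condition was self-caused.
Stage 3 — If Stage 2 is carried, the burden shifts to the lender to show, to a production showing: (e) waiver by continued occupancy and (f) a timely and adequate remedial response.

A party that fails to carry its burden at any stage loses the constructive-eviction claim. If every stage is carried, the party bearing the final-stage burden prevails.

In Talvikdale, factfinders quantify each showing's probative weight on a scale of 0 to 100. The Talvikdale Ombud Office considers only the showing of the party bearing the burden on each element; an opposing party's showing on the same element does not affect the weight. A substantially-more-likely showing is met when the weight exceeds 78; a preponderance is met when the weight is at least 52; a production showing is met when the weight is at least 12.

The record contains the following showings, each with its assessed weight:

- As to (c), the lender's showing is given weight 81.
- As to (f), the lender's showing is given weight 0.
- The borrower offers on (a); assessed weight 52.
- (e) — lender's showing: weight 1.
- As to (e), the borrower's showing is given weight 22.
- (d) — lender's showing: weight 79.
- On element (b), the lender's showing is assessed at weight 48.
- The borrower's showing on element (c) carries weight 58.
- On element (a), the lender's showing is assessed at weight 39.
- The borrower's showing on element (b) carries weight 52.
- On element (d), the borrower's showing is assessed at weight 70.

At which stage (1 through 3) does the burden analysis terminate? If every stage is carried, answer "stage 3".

At Stage 1 the borrower must meet a preponderance (weight is at least 52): on (a) the weight is 52 (the lender's 39 is given no effect), which does reach 52, so (a) meets the standard; on (b) the weight is 52 (the lender's 48 is given no effect), ≥ 52, so (b) meets the standard.
  Stage 1 is satisfied; the onus moves to the lender.
At Stage 2 the lender must meet a substantially-more-likely showing (weight exceeds 78): on (c) the weight is 81 (the borrower's 58 is given no effect), which does exceed 78, so (c) meets the standard; on (d) the weight is 79 (the borrower's 70 is given no effect), which does exceed 78, so (d) meets the standard.
  Stage 2 is satisfied; the lender continues to bear the burden.
At Stage 3 the lender must meet a production showing (weight is at least 12): on (e) the weight is 1 (the borrower's 22 is given no effect), which does not reach 12, so (e) does not meet the standard; on (f) the weight is 0, < 12, so (f) does not meet the standard.
  The lender does not carry Stage 3.
So the borrower prevails.

stage 3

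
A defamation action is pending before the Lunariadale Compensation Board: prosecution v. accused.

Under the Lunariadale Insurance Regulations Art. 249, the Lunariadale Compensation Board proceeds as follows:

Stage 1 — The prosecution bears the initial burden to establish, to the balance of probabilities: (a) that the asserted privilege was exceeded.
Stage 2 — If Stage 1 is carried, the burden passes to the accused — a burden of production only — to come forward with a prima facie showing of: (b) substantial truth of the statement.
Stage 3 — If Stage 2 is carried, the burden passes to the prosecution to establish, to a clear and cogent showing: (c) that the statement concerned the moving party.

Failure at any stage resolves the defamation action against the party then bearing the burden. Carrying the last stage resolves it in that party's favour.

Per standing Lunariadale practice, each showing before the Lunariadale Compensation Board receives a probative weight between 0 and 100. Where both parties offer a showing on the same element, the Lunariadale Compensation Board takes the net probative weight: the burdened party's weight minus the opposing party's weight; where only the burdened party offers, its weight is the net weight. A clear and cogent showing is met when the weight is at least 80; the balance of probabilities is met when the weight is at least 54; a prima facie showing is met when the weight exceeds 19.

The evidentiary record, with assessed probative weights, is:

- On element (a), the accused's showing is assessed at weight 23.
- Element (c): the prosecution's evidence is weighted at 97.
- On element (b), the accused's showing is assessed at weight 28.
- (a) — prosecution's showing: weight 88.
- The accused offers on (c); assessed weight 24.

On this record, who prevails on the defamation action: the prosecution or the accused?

accused

Stage 1 — burden on prosecution; standard: the balance of probabilities (weight is at least 54).
    (a): 88 − 23 = 65 ≥ 54 [met]
  Stage 1 is satisfied; the onus moves to the accused.
Stage 2 — burden on accused; standard: a prima facie showing (weight exceeds 19).
    (b): 28 > 19 [met]
  All elements met. The burden passes to the prosecution.
Stage 3 — burden on prosecution; standard: a clear and cogent showing (weight is at least 80).
    (c): 97 − 24 = 73 < 80 [not met]
  Not every element is met, so the prosecution fails to carry Stage 3.
So the accused prevails.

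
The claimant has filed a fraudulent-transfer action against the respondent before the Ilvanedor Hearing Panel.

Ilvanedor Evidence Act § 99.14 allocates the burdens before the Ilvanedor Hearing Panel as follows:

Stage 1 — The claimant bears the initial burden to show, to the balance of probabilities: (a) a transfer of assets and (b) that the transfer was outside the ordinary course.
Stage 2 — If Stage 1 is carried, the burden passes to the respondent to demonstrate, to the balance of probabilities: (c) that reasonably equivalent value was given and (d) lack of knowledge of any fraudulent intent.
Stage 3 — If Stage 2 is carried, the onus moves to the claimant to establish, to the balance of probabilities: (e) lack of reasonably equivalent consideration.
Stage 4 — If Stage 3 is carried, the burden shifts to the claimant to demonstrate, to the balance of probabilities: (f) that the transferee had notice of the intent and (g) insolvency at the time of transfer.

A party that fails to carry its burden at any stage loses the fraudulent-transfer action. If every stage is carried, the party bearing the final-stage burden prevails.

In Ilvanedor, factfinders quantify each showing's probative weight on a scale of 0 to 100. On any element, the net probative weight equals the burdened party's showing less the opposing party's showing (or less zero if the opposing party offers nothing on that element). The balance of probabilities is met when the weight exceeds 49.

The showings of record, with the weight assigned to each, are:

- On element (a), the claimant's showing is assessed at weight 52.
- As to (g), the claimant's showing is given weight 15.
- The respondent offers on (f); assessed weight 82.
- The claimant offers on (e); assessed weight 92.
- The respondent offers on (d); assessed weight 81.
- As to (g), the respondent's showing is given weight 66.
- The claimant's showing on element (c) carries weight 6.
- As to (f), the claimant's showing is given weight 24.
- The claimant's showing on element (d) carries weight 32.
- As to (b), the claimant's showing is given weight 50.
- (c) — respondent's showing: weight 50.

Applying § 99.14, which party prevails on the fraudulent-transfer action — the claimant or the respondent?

Stage 1 (claimant, the balance of probabilities, weight exceeds 49): (a) 52 > 49 — meets; (b) 50 > 49 — meets.
  Stage 1 carried; the burden shifts to the respondent.
Stage 2 (respondent, the balance of probabilities, weight exceeds 49): (c) net 50−6=44 ≤ 49 — fails; (d) net 81−32=49 ≤ 49 — fails.
  Not every element is met, so the respondent fails to carry Stage 2.
The analysis ends at Stage 2; the claimant prevails.

claimant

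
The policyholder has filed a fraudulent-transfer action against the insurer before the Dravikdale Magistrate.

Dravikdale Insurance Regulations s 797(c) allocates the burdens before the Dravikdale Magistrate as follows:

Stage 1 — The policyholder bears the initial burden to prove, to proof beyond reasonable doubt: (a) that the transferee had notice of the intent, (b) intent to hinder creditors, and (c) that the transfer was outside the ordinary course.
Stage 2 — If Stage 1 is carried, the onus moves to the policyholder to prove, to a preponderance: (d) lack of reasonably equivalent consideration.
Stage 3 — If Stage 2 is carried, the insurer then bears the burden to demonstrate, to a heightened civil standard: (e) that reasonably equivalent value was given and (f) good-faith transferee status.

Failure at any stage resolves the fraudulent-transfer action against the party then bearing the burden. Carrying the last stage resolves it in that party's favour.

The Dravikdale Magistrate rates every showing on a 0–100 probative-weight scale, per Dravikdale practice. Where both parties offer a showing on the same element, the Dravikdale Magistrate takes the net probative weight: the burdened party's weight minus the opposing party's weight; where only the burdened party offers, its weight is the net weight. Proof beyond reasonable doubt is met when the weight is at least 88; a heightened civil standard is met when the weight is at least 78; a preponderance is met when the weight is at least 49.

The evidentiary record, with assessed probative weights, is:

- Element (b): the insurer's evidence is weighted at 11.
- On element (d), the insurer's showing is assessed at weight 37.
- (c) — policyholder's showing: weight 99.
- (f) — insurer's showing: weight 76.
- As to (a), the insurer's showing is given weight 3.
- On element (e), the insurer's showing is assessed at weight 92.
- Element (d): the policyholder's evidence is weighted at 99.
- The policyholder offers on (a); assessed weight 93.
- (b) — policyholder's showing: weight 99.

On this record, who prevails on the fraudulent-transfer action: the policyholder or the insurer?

policyholder

Stage 1 — burden on policyholder; standard: proof beyond reasonable doubt (weight is at least 88).
    (a): 93 − 3 = 90 ≥ 88 [met]
    (b): 99 − 11 = 88 ≥ 88 [met]
    (c): 99 ≥ 88 [met]
  Stage 1 is satisfied; the policyholder continues to bear the burden.
Stage 2 — burden on policyholder; standard: a preponderance (weight is at least 49).
    (d): 99 − 37 = 62 ≥ 49 [met]
  Stage 2 carried; the burden shifts to the insurer.
Stage 3 — burden on insurer; standard: a heightened civil standard (weight is at least 78).
    (e): 92 ≥ 78 [met]
    (f): 76 < 78 [not met]
  Not every element is met, so the insurer fails to carry Stage 3.
So the policyholder prevails.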